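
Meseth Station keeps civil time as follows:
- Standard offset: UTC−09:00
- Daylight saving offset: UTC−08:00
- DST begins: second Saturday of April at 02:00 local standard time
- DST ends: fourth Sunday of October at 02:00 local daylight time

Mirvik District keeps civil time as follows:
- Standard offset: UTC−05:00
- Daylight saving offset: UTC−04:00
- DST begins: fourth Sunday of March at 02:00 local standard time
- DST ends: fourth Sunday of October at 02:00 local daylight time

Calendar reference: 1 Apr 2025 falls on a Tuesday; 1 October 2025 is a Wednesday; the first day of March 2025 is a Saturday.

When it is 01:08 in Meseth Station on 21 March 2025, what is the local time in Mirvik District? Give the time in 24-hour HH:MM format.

05:08

1 April 2025 is a Tuesday, so the first Saturday is April 5 and the second is April 12.
1 October 2025 is a Wednesday, so the first Sunday is October 5 and the fourth is October 26.
21 March 2025 does not fall between 12 April and 26 October, so daylight saving is not in effect and Meseth Station is at UTC−09:00.
01:08 Meseth Station + 9h = 10:08 UTC.
1 March 2025 is a Saturday, so the first Sunday is March 2 and the fourth is March 23.
1 October 2025 is a Wednesday, so the first Sunday is October 5 and the fourth is October 26.
At the standard offset (UTC−05:00), 10:08 UTC − 5h = 05:08 Mirvik District standard time.
Daylight saving runs 23 March – 26 October; the standard-time date in Mirvik District, 21 March 2025, is outside that window, so Mirvik District is on standard time at UTC−05:00.
10:08 UTC − 5h = 05:08 Mirvik District.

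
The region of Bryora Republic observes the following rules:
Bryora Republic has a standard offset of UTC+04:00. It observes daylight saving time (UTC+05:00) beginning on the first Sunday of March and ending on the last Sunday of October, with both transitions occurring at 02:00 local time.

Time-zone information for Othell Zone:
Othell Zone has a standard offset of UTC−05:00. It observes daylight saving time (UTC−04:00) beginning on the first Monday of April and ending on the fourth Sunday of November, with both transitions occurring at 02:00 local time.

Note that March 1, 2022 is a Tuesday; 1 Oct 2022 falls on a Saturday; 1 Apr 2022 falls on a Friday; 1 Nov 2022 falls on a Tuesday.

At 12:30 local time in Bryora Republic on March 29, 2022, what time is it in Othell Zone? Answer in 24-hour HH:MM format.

02:30

1 March 2022 is a Tuesday, so the first Sunday is March 6.
1 October 2022 is a Saturday, so Sundays fall on 2, 9, 16, 23, 30; the last is October 30.
March 29, 2022 falls between 6 March and 30 October, so daylight saving is in effect and Bryora Republic is at UTC+05:00.
12:30 Bryora Republic − 5h = 07:30 UTC.
1 April 2022 is a Friday, so the first Monday is April 4.
1 November 2022 is a Tuesday, so the first Sunday is November 6 and the fourth is November 27.
At the standard offset (UTC−05:00), 07:30 UTC − 5h = 02:30 Othell Zone standard time.
Daylight saving runs 4 April – 27 November; the standard-time date in Othell Zone, March 29, 2022, is outside that window, so Othell Zone is on standard time at UTC−05:00.
07:30 UTC − 5h = 02:30 Othell Zone.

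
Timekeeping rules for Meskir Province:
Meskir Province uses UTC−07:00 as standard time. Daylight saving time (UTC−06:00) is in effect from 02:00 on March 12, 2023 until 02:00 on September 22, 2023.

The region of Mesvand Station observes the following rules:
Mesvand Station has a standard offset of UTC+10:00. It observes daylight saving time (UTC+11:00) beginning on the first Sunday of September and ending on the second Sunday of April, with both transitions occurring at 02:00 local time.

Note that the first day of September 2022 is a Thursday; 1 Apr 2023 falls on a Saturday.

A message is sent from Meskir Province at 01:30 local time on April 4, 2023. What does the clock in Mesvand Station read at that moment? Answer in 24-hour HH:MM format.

April 4, 2023 lies within the daylight-saving period (12 March – 22 September), so Meskir Province is on daylight time, UTC−06:00.
01:30 Meskir Province + 6h = 07:30 UTC.
1 September 2022 is a Thursday, so the first Sunday is September 4.
1 April 2023 is a Saturday, so the first Sunday is April 2 and the second is April 9.
At the standard offset (UTC+10:00), 07:30 UTC + 10h = 17:30 Mesvand Station standard time.
The standard-time date in Mesvand Station, April 4, 2023, lies within the daylight-saving period (4 September 2022 – 9 April 2023), so Mesvand Station is on daylight time, UTC+11:00.
07:30 UTC + 11h = 18:30 Mesvand Station.

18:30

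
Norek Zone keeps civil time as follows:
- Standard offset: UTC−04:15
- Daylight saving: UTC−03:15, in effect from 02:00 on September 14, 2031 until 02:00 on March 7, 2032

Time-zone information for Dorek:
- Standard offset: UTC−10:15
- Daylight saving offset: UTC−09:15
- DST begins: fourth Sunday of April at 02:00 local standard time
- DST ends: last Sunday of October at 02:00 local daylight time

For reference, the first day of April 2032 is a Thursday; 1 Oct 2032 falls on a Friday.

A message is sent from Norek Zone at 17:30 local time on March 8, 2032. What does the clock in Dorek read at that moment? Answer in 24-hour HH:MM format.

March 8, 2032 does not fall between 14 September 2031 and 7 March 2032, so daylight saving is not in effect and Norek Zone is at UTC−04:15.
17:30 Norek Zone + 4h15m = 21:45 UTC.
1 April 2032 is a Thursday, so the first Sunday is April 4 and the fourth is April 25.
1 October 2032 is a Friday, so Sundays fall on 3, 10, 17, 24, 31; the last is October 31.
At the standard offset (UTC−10:15), 21:45 UTC − 10h15m = 11:30 Dorek standard time.
Daylight saving runs 25 April – 31 October; the standard-time date in Dorek, March 8, 2032, is outside that window, so Dorek is on standard time at UTC−10:15.
21:45 UTC − 10h15m = 11:30 Dorek.

11:30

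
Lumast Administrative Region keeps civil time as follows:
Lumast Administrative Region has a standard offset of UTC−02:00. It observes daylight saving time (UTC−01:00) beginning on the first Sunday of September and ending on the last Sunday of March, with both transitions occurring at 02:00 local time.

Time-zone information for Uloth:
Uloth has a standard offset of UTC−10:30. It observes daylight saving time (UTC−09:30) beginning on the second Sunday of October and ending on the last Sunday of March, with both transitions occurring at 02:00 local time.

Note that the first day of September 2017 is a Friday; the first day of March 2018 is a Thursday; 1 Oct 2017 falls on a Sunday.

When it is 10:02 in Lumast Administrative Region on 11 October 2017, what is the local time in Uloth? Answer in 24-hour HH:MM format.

01:32

1 September 2017 is a Friday, so the first Sunday is September 3.
1 March 2018 is a Thursday, so Sundays fall on 4, 11, 18, 25; the last is March 25.
11 October 2017 falls between 3 September 2017 and 25 March 2018, so daylight saving is in effect and Lumast Administrative Region is at UTC−01:00.
10:02 Lumast Administrative Region + 1h = 11:02 UTC.
1 October 2017 is a Sunday, so the first Sunday is October 1 and the second is October 8.
1 March 2018 is a Thursday, so Sundays fall on 4, 11, 18, 25; the last is March 25.
At the standard offset (UTC−10:30), 11:02 UTC − 10h30m = 00:32 Uloth standard time.
Daylight saving runs 8 October 2017 – 25 March 2018; the standard-time date in Uloth, 11 October 2017, is inside that window, so Uloth is at UTC−09:30.
11:02 UTC − 9h30m = 01:32 Uloth.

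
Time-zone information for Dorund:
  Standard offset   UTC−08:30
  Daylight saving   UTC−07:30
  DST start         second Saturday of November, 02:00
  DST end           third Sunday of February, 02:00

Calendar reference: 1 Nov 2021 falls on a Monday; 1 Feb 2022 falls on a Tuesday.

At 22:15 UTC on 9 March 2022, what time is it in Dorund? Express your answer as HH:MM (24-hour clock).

1 November 2021 is a Monday, so the first Saturday is November 6 and the second is November 13.
1 February 2022 is a Tuesday, so the first Sunday is February 6 and the third is February 20.
At the standard offset (UTC−08:30), 22:15 UTC − 8h30m = 13:45 Dorund standard time.
The standard-time date in Dorund, 9 March 2022, does not fall between 13 November 2021 and 20 February 2022, so daylight saving is not in effect and Dorund is at UTC−08:30.
22:15 UTC − 8h30m = 13:45 local.

13:45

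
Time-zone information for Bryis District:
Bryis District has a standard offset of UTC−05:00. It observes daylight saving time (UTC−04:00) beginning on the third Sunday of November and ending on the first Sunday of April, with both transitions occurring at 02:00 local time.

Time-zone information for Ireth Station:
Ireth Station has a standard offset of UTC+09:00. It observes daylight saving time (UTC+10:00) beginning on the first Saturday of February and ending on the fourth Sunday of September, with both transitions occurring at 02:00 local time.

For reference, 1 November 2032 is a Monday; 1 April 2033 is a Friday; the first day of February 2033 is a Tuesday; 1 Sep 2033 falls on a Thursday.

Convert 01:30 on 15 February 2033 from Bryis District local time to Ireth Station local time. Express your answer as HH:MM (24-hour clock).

1 November 2032 is a Monday, so the first Sunday is November 7 and the third is November 21.
1 April 2033 is a Friday, so the first Sunday is April 3.
15 February 2033 falls between 21 November 2032 and 3 April 2033, so daylight saving is in effect and Bryis District is at UTC−04:00.
01:30 Bryis District + 4h = 05:30 UTC.
1 February 2033 is a Tuesday, so the first Saturday is February 5.
1 September 2033 is a Thursday, so the first Sunday is September 4 and the fourth is September 25.
At the standard offset (UTC+09:00), 05:30 UTC + 9h = 14:30 Ireth Station standard time.
Daylight saving runs 5 February – 25 September; the standard-time date in Ireth Station, 15 February 2033, is inside that window, so Ireth Station is at UTC+10:00.
05:30 UTC + 10h = 15:30 Ireth Station.

15:30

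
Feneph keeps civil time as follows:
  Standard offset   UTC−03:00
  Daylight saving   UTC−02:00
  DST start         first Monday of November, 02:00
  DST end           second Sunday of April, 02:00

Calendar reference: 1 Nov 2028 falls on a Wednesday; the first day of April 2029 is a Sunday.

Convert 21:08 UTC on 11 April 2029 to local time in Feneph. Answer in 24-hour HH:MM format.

18:08

1 November 2028 is a Wednesday, so the first Monday is November 6.
1 April 2029 is a Sunday, so the first Sunday is April 1 and the second is April 8.
At the standard offset (UTC−03:00), 21:08 UTC − 3h = 18:08 Feneph standard time.
The standard-time date in Feneph, 11 April 2029, does not fall between 6 November 2028 and 8 April 2029, so daylight saving is not in effect and Feneph is at UTC−03:00.
21:08 UTC − 3h = 18:08 local.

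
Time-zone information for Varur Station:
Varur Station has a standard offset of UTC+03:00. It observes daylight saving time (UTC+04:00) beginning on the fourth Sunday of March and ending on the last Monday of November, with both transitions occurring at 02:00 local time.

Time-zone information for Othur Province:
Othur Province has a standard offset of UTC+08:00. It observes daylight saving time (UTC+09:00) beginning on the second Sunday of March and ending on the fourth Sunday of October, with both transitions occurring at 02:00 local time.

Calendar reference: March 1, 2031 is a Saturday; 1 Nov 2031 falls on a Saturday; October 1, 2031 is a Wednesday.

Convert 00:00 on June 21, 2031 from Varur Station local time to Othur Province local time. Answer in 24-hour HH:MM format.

1 March 2031 is a Saturday, so the first Sunday is March 2 and the fourth is March 23.
1 November 2031 is a Saturday, so Mondays fall on 3, 10, 17, 24; the last is November 24.
June 21, 2031 falls between 23 March and 24 November, so daylight saving is in effect and Varur Station is at UTC+04:00.
00:00 Varur Station − 4h = 20:00 UTC (rolling into the previous day, 20 June 2031).
1 March 2031 is a Saturday, so the first Sunday is March 2 and the second is March 9.
1 October 2031 is a Wednesday, so the first Sunday is October 5 and the fourth is October 26.
At the standard offset (UTC+08:00), 20:00 UTC + 8h = 04:00 Othur Province standard time (rolling into the next day, 21 June 2031).
The standard-time date in Othur Province, June 21, 2031, falls between 9 March and 26 October, so daylight saving is in effect and Othur Province is at UTC+09:00.
20:00 UTC + 9h = 05:00 Othur Province (rolling into the next day, 21 June 2031).

05:00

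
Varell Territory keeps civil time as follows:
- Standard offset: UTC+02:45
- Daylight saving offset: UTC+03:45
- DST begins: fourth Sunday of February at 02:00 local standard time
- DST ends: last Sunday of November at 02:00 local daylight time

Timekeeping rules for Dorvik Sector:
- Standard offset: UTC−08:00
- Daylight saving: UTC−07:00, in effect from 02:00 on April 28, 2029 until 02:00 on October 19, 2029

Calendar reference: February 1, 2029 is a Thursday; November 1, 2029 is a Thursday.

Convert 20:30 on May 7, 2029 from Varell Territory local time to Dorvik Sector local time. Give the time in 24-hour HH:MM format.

1 February 2029 is a Thursday, so the first Sunday is February 4 and the fourth is February 25.
1 November 2029 is a Thursday, so Sundays fall on 4, 11, 18, 25; the last is November 25.
May 7, 2029 falls between 25 February and 25 November, so daylight saving is in effect and Varell Territory is at UTC+03:45.
20:30 Varell Territory − 3h45m = 16:45 UTC.
At the standard offset (UTC−08:00), 16:45 UTC − 8h = 08:45 Dorvik Sector standard time.
The standard-time date in Dorvik Sector, May 7, 2029, falls between 28 April and 19 October, so daylight saving is in effect and Dorvik Sector is at UTC−07:00.
16:45 UTC − 7h = 09:45 Dorvik Sector.

09:45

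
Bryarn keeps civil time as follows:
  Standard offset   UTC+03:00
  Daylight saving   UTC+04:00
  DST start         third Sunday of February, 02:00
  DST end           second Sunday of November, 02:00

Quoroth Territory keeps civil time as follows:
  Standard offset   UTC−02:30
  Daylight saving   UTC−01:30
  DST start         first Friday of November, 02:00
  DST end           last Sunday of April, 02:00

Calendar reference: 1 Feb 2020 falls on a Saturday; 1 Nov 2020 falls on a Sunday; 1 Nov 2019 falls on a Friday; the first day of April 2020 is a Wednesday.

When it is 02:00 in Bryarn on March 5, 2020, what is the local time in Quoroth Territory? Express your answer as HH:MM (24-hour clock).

20:30

1 February 2020 is a Saturday, so the first Sunday is February 2 and the third is February 16.
1 November 2020 is a Sunday, so the first Sunday is November 1 and the second is November 8.
Daylight saving runs 16 February – 8 November; March 5, 2020 is inside that window, so Bryarn is at UTC+04:00.
02:00 Bryarn − 4h = 22:00 UTC (rolling into the previous day, 4 March 2020).
1 November 2019 is a Friday, so the first Friday is November 1.
1 April 2020 is a Wednesday, so Sundays fall on 5, 12, 19, 26; the last is April 26.
At the standard offset (UTC−02:30), 22:00 UTC − 2h30m = 19:30 Quoroth Territory standard time.
The standard-time date in Quoroth Territory, March 4, 2020, falls between 1 November 2019 and 26 April 2020, so daylight saving is in effect and Quoroth Territory is at UTC−01:30.
22:00 UTC − 1h30m = 20:30 Quoroth Territory.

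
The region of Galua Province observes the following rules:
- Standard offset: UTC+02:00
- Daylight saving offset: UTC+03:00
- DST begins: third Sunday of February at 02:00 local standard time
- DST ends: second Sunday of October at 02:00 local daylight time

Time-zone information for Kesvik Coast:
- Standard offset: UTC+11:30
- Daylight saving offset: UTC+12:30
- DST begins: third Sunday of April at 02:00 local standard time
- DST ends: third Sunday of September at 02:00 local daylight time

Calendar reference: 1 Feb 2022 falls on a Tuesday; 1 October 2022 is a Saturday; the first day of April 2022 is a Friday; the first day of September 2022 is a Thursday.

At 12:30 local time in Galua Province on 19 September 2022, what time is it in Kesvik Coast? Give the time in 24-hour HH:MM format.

21:00

1 February 2022 is a Tuesday, so the first Sunday is February 6 and the third is February 20.
1 October 2022 is a Saturday, so the first Sunday is October 2 and the second is October 9.
19 September 2022 lies within the daylight-saving period (20 February – 9 October), so Galua Province is on daylight time, UTC+03:00.
12:30 Galua Province − 3h = 09:30 UTC.
1 April 2022 is a Friday, so the first Sunday is April 3 and the third is April 17.
1 September 2022 is a Thursday, so the first Sunday is September 4 and the third is September 18.
At the standard offset (UTC+11:30), 09:30 UTC + 11h30m = 21:00 Kesvik Coast standard time.
The standard-time date in Kesvik Coast, 19 September 2022, is outside the daylight-saving period (17 April – 18 September), so Kesvik Coast is on standard time, UTC+11:30.
09:30 UTC + 11h30m = 21:00 Kesvik Coast.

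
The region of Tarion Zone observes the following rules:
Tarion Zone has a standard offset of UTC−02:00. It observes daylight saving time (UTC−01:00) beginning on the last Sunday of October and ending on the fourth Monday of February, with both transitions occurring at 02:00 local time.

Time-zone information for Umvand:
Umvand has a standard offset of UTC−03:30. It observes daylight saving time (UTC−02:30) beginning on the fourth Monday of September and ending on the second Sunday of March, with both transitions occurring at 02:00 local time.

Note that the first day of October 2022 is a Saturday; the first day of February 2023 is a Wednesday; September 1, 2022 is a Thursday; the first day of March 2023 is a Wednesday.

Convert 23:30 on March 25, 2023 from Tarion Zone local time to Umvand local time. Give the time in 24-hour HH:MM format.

1 October 2022 is a Saturday, so Sundays fall on 2, 9, 16, 23, 30; the last is October 30.
1 February 2023 is a Wednesday, so the first Monday is February 6 and the fourth is February 27.
March 25, 2023 is outside the daylight-saving period (30 October 2022 – 27 February 2023), so Tarion Zone is on standard time, UTC−02:00.
23:30 Tarion Zone + 2h = 01:30 UTC (rolling into the next day, 26 March 2023).
1 September 2022 is a Thursday, so the first Monday is September 5 and the fourth is September 26.
1 March 2023 is a Wednesday, so the first Sunday is March 5 and the second is March 12.
At the standard offset (UTC−03:30), 01:30 UTC − 3h30m = 22:00 Umvand standard time (rolling into the previous day, 25 March 2023).
Daylight saving runs 26 September 2022 – 12 March 2023; the standard-time date in Umvand, March 25, 2023, is outside that window, so Umvand is on standard time at UTC−03:30.
01:30 UTC − 3h30m = 22:00 Umvand (rolling into the previous day, 25 March 2023).

22:00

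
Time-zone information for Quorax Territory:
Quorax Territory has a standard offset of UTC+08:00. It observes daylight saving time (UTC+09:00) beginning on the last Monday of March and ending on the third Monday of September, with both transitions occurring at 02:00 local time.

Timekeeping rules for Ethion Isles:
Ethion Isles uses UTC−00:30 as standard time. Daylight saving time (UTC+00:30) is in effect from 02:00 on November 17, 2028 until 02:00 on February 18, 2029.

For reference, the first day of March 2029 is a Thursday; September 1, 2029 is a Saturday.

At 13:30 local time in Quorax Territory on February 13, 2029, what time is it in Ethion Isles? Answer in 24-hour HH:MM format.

1 March 2029 is a Thursday, so Mondays fall on 5, 12, 19, 26; the last is March 26.
1 September 2029 is a Saturday, so the first Monday is September 3 and the third is September 17.
February 13, 2029 does not fall between 26 March and 17 September, so daylight saving is not in effect and Quorax Territory is at UTC+08:00.
13:30 Quorax Territory − 8h = 05:30 UTC.
At the standard offset (UTC−00:30), 05:30 UTC − 0h30m = 05:00 Ethion Isles standard time.
The standard-time date in Ethion Isles, February 13, 2029, lies within the daylight-saving period (17 November 2028 – 18 February 2029), so Ethion Isles is on daylight time, UTC+00:30.
05:30 UTC + 0h30m = 06:00 Ethion Isles.

06:00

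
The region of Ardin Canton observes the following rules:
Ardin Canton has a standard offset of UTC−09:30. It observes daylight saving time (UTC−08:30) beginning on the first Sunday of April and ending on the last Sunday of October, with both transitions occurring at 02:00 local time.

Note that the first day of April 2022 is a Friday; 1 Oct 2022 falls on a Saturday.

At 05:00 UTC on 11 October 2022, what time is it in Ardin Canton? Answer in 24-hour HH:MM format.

1 April 2022 is a Friday, so the first Sunday is April 3.
1 October 2022 is a Saturday, so Sundays fall on 2, 9, 16, 23, 30; the last is October 30.
At the standard offset (UTC−09:30), 05:00 UTC − 9h30m = 19:30 Ardin Canton standard time (rolling into the previous day, 10 October 2022).
The standard-time date in Ardin Canton, 10 October 2022, falls between 3 April and 30 October, so daylight saving is in effect and Ardin Canton is at UTC−08:30.
05:00 UTC − 8h30m = 20:30 local (rolling into the previous day, 10 October 2022).

20:30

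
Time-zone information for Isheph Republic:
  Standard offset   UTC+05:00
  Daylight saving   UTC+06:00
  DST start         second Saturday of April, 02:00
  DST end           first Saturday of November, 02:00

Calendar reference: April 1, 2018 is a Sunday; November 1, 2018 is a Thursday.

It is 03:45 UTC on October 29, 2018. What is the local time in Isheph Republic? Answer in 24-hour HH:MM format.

09:45

1 April 2018 is a Sunday, so the first Saturday is April 7 and the second is April 14.
1 November 2018 is a Thursday, so the first Saturday is November 3.
At the standard offset (UTC+05:00), 03:45 UTC + 5h = 08:45 Isheph Republic standard time.
The standard-time date in Isheph Republic, October 29, 2018, falls between 14 April and 3 November, so daylight saving is in effect and Isheph Republic is at UTC+06:00.
03:45 UTC + 6h = 09:45 local.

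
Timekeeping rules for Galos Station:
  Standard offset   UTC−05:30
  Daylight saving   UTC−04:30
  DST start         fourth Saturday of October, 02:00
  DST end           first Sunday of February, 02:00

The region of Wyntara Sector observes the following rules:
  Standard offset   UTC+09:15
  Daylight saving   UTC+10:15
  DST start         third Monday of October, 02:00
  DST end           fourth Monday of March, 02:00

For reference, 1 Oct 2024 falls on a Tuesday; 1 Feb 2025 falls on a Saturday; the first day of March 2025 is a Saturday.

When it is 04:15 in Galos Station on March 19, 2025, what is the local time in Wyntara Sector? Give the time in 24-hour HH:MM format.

20:00

1 October 2024 is a Tuesday, so the first Saturday is October 5 and the fourth is October 26.
1 February 2025 is a Saturday, so the first Sunday is February 2.
March 19, 2025 is outside the daylight-saving period (26 October 2024 – 2 February 2025), so Galos Station is on standard time, UTC−05:30.
04:15 Galos Station + 5h30m = 09:45 UTC.
1 October 2024 is a Tuesday, so the first Monday is October 7 and the third is October 21.
1 March 2025 is a Saturday, so the first Monday is March 3 and the fourth is March 24.
At the standard offset (UTC+09:15), 09:45 UTC + 9h15m = 19:00 Wyntara Sector standard time.
The standard-time date in Wyntara Sector, March 19, 2025, falls between 21 October 2024 and 24 March 2025, so daylight saving is in effect and Wyntara Sector is at UTC+10:15.
09:45 UTC + 10h15m = 20:00 Wyntara Sector.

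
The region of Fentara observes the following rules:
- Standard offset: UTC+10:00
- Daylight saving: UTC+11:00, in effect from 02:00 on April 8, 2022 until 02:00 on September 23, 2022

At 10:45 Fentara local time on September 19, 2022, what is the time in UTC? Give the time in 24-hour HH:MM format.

23:45

September 19, 2022 falls between 8 April and 23 September, so daylight saving is in effect and Fentara is at UTC+11:00.
10:45 local − 11h = 23:45 UTC (rolling into the previous day, 18 September 2022).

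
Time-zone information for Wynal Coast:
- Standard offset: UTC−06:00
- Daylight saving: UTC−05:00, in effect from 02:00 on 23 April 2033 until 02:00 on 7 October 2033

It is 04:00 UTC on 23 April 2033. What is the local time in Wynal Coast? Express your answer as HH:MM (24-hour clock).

At the standard offset (UTC−06:00), 04:00 UTC − 6h = 22:00 Wynal Coast standard time (rolling into the previous day, 22 April 2033).
The standard-time date in Wynal Coast, 22 April 2033, does not fall between 23 April and 7 October, so daylight saving is not in effect and Wynal Coast is at UTC−06:00.
04:00 UTC − 6h = 22:00 local (rolling into the previous day, 22 April 2033).

22:00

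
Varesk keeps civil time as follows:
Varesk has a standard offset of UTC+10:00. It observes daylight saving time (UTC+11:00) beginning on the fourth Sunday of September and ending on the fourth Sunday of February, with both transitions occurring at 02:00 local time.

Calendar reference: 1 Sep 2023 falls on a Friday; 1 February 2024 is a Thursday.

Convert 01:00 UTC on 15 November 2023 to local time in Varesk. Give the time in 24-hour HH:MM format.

1 September 2023 is a Friday, so the first Sunday is September 3 and the fourth is September 24.
1 February 2024 is a Thursday, so the first Sunday is February 4 and the fourth is February 25.
At the standard offset (UTC+10:00), 01:00 UTC + 10h = 11:00 Varesk standard time.
The standard-time date in Varesk, 15 November 2023, falls between 24 September 2023 and 25 February 2024, so daylight saving is in effect and Varesk is at UTC+11:00.
01:00 UTC + 11h = 12:00 local.

12:00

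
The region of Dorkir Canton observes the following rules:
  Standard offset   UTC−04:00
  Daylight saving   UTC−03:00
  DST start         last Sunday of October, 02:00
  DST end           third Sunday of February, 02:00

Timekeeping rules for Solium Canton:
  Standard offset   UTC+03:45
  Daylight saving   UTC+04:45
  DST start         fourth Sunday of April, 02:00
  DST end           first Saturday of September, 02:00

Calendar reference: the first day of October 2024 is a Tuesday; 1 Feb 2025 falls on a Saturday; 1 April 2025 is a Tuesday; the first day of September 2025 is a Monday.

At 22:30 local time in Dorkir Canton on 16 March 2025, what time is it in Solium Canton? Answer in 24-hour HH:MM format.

1 October 2024 is a Tuesday, so Sundays fall on 6, 13, 20, 27; the last is October 27.
1 February 2025 is a Saturday, so the first Sunday is February 2 and the third is February 16.
Daylight saving runs 27 October 2024 – 16 February 2025; 16 March 2025 is outside that window, so Dorkir Canton is on standard time at UTC−04:00.
22:30 Dorkir Canton + 4h = 02:30 UTC (rolling into the next day, 17 March 2025).
1 April 2025 is a Tuesday, so the first Sunday is April 6 and the fourth is April 27.
1 September 2025 is a Monday, so the first Saturday is September 6.
At the standard offset (UTC+03:45), 02:30 UTC + 3h45m = 06:15 Solium Canton standard time.
Daylight saving runs 27 April – 6 September; the standard-time date in Solium Canton, 17 March 2025, is outside that window, so Solium Canton is on standard time at UTC+03:45.
02:30 UTC + 3h45m = 06:15 Solium Canton.

06:15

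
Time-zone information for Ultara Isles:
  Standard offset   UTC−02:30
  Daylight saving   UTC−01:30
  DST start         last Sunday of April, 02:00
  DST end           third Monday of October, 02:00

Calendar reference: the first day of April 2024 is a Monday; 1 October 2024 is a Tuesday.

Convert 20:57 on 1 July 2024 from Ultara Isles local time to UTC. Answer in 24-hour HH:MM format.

22:27

1 April 2024 is a Monday, so Sundays fall on 7, 14, 21, 28; the last is April 28.
1 October 2024 is a Tuesday, so the first Monday is October 7 and the third is October 21.
1 July 2024 lies within the daylight-saving period (28 April – 21 October), so Ultara Isles is on daylight time, UTC−01:30.
20:57 local + 1h30m = 22:27 UTC.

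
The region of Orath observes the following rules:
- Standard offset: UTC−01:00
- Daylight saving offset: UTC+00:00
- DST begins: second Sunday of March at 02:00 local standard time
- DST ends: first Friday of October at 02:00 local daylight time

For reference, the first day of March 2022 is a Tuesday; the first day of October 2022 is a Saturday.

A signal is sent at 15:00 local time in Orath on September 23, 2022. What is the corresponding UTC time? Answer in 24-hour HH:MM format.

1 March 2022 is a Tuesday, so the first Sunday is March 6 and the second is March 13.
1 October 2022 is a Saturday, so the first Friday is October 7.
Daylight saving runs 13 March – 7 October; September 23, 2022 is inside that window, so Orath is at UTC+00:00.
15:00 local − 0h = 15:00 UTC.

15:00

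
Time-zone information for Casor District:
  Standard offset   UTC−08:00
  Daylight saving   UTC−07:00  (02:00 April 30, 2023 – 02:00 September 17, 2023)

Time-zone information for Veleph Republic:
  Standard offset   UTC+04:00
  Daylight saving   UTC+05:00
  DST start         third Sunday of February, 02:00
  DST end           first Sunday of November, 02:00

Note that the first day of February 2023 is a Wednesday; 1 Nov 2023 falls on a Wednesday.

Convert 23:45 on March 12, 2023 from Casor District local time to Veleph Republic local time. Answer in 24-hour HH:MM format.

March 12, 2023 does not fall between 30 April and 17 September, so daylight saving is not in effect and Casor District is at UTC−08:00.
23:45 Casor District + 8h = 07:45 UTC (rolling into the next day, 13 March 2023).
1 February 2023 is a Wednesday, so the first Sunday is February 5 and the third is February 19.
1 November 2023 is a Wednesday, so the first Sunday is November 5.
At the standard offset (UTC+04:00), 07:45 UTC + 4h = 11:45 Veleph Republic standard time.
Daylight saving runs 19 February – 5 November; the standard-time date in Veleph Republic, March 13, 2023, is inside that window, so Veleph Republic is at UTC+05:00.
07:45 UTC + 5h = 12:45 Veleph Republic.

12:45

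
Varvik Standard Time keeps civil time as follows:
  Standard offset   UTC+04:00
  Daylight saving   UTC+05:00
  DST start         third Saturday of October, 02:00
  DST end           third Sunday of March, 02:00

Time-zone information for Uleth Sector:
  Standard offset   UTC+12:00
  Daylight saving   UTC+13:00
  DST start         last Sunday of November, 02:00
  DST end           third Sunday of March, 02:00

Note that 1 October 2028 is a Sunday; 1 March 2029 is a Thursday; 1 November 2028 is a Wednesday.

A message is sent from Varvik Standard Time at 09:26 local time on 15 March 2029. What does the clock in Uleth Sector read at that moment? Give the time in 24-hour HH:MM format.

1 October 2028 is a Sunday, so the first Saturday is October 7 and the third is October 21.
1 March 2029 is a Thursday, so the first Sunday is March 4 and the third is March 18.
Daylight saving runs 21 October 2028 – 18 March 2029; 15 March 2029 is inside that window, so Varvik Standard Time is at UTC+05:00.
09:26 Varvik Standard Time − 5h = 04:26 UTC.
1 November 2028 is a Wednesday, so Sundays fall on 5, 12, 19, 26; the last is November 26.
1 March 2029 is a Thursday, so the first Sunday is March 4 and the third is March 18.
At the standard offset (UTC+12:00), 04:26 UTC + 12h = 16:26 Uleth Sector standard time.
The standard-time date in Uleth Sector, 15 March 2029, falls between 26 November 2028 and 18 March 2029, so daylight saving is in effect and Uleth Sector is at UTC+13:00.
04:26 UTC + 13h = 17:26 Uleth Sector.

17:26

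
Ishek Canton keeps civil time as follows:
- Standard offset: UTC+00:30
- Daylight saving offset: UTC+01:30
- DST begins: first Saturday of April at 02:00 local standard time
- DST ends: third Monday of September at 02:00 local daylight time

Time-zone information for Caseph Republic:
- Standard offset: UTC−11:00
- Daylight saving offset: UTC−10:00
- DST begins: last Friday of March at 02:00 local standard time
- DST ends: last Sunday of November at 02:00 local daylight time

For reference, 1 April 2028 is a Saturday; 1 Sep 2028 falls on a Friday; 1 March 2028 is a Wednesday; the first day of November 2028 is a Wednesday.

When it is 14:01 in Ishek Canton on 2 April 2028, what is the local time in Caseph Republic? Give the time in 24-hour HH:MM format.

02:31

1 April 2028 is a Saturday, so the first Saturday is April 1.
1 September 2028 is a Friday, so the first Monday is September 4 and the third is September 18.
2 April 2028 lies within the daylight-saving period (1 April – 18 September), so Ishek Canton is on daylight time, UTC+01:30.
14:01 Ishek Canton − 1h30m = 12:31 UTC.
1 March 2028 is a Wednesday, so Fridays fall on 3, 10, 17, 24, 31; the last is March 31.
1 November 2028 is a Wednesday, so Sundays fall on 5, 12, 19, 26; the last is November 26.
At the standard offset (UTC−11:00), 12:31 UTC − 11h = 01:31 Caseph Republic standard time.
Daylight saving runs 31 March – 26 November; the standard-time date in Caseph Republic, 2 April 2028, is inside that window, so Caseph Republic is at UTC−10:00.
12:31 UTC − 10h = 02:31 Caseph Republic.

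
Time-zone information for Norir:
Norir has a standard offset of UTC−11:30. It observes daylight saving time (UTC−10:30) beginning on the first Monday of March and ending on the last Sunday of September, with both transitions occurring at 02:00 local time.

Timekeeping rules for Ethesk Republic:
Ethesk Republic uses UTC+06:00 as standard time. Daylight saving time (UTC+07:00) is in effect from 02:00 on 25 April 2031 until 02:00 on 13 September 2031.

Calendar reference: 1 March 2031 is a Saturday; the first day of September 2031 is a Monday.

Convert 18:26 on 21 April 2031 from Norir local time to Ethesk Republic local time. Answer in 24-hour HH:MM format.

10:56

1 March 2031 is a Saturday, so the first Monday is March 3.
1 September 2031 is a Monday, so Sundays fall on 7, 14, 21, 28; the last is September 28.
21 April 2031 falls between 3 March and 28 September, so daylight saving is in effect and Norir is at UTC−10:30.
18:26 Norir + 10h30m = 04:56 UTC (rolling into the next day, 22 April 2031).
At the standard offset (UTC+06:00), 04:56 UTC + 6h = 10:56 Ethesk Republic standard time.
Daylight saving runs 25 April – 13 September; the standard-time date in Ethesk Republic, 22 April 2031, is outside that window, so Ethesk Republic is on standard time at UTC+06:00.
04:56 UTC + 6h = 10:56 Ethesk Republic.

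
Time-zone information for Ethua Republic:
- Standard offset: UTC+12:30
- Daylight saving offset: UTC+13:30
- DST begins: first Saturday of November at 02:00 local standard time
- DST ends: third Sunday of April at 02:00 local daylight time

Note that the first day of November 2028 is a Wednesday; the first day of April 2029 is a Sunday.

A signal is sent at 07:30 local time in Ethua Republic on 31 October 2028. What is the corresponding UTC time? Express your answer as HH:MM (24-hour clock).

1 November 2028 is a Wednesday, so the first Saturday is November 4.
1 April 2029 is a Sunday, so the first Sunday is April 1 and the third is April 15.
31 October 2028 does not fall between 4 November 2028 and 15 April 2029, so daylight saving is not in effect and Ethua Republic is at UTC+12:30.
07:30 local − 12h30m = 19:00 UTC (rolling into the previous day, 30 October 2028).

19:00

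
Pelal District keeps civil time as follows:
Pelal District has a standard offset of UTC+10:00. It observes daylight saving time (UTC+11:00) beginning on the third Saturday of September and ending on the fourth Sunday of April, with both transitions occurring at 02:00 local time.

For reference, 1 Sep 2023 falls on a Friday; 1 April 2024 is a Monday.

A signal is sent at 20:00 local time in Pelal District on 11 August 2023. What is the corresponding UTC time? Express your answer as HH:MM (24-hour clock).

1 September 2023 is a Friday, so the first Saturday is September 2 and the third is September 16.
1 April 2024 is a Monday, so the first Sunday is April 7 and the fourth is April 28.
11 August 2023 does not fall between 16 September 2023 and 28 April 2024, so daylight saving is not in effect and Pelal District is at UTC+10:00.
20:00 local − 10h = 10:00 UTC.

10:00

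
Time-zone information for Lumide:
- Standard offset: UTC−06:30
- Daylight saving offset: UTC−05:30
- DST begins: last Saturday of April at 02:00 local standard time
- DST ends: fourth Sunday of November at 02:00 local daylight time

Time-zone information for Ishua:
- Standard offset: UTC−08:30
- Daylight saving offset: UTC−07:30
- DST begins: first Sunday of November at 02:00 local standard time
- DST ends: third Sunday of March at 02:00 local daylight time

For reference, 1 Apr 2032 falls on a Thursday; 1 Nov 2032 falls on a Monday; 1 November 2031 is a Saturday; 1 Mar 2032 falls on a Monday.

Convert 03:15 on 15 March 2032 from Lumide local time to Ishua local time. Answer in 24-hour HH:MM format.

1 April 2032 is a Thursday, so Saturdays fall on 3, 10, 17, 24; the last is April 24.
1 November 2032 is a Monday, so the first Sunday is November 7 and the fourth is November 28.
15 March 2032 does not fall between 24 April and 28 November, so daylight saving is not in effect and Lumide is at UTC−06:30.
03:15 Lumide + 6h30m = 09:45 UTC.
1 November 2031 is a Saturday, so the first Sunday is November 2.
1 March 2032 is a Monday, so the first Sunday is March 7 and the third is March 21.
At the standard offset (UTC−08:30), 09:45 UTC − 8h30m = 01:15 Ishua standard time.
The standard-time date in Ishua, 15 March 2032, lies within the daylight-saving period (2 November 2031 – 21 March 2032), so Ishua is on daylight time, UTC−07:30.
09:45 UTC − 7h30m = 02:15 Ishua.

02:15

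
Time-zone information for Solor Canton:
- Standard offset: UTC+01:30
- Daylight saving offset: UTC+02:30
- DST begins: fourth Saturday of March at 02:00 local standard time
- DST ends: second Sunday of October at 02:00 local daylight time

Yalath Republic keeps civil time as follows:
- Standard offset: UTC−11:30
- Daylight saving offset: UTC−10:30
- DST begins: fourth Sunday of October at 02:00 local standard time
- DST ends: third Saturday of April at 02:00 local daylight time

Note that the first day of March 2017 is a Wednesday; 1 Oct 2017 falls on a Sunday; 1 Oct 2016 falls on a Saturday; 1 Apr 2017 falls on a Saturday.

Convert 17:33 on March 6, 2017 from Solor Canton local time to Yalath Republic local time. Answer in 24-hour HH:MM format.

1 March 2017 is a Wednesday, so the first Saturday is March 4 and the fourth is March 25.
1 October 2017 is a Sunday, so the first Sunday is October 1 and the second is October 8.
March 6, 2017 is outside the daylight-saving period (25 March – 8 October), so Solor Canton is on standard time, UTC+01:30.
17:33 Solor Canton − 1h30m = 16:03 UTC.
1 October 2016 is a Saturday, so the first Sunday is October 2 and the fourth is October 23.
1 April 2017 is a Saturday, so the first Saturday is April 1 and the third is April 15.
At the standard offset (UTC−11:30), 16:03 UTC − 11h30m = 04:33 Yalath Republic standard time.
The standard-time date in Yalath Republic, March 6, 2017, lies within the daylight-saving period (23 October 2016 – 15 April 2017), so Yalath Republic is on daylight time, UTC−10:30.
16:03 UTC − 10h30m = 05:33 Yalath Republic.

05:33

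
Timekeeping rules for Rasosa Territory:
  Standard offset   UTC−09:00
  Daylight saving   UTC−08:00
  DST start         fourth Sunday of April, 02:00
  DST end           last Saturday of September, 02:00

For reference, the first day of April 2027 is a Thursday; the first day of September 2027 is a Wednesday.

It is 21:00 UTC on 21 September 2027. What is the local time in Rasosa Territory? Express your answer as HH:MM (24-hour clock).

1 April 2027 is a Thursday, so the first Sunday is April 4 and the fourth is April 25.
1 September 2027 is a Wednesday, so Saturdays fall on 4, 11, 18, 25; the last is September 25.
At the standard offset (UTC−09:00), 21:00 UTC − 9h = 12:00 Rasosa Territory standard time.
Daylight saving runs 25 April – 25 September; the standard-time date in Rasosa Territory, 21 September 2027, is inside that window, so Rasosa Territory is at UTC−08:00.
21:00 UTC − 8h = 13:00 local.

13:00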